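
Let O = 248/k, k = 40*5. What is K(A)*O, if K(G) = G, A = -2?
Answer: -62/25 ≈ -2.4800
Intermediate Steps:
k = 200
O = 31/25 (O = 248/200 = 248*(1/200) = 31/25 ≈ 1.2400)
K(A)*O = -2*31/25 = -62/25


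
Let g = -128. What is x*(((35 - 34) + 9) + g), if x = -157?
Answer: 18526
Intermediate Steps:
x*(((35 - 34) + 9) + g) = -157*(((35 - 34) + 9) - 128) = -157*((1 + 9) - 128) = -157*(10 - 128) = -157*(-118) = 18526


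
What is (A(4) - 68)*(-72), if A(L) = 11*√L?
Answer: 3312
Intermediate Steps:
(A(4) - 68)*(-72) = (11*√4 - 68)*(-72) = (11*2 - 68)*(-72) = (22 - 68)*(-72) = -46*(-72) = 3312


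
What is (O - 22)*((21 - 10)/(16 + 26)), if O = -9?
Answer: -341/42 ≈ -8.1190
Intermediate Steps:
(O - 22)*((21 - 10)/(16 + 26)) = (-9 - 22)*((21 - 10)/(16 + 26)) = -341/42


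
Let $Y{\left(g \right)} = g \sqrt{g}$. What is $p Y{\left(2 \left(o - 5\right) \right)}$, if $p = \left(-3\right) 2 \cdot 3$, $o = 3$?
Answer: $144 i \approx 144.0 i$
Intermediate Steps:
$Y{\left(g \right)} = g^{\frac{3}{2}}$
$p = -18$ ($p = \left(-6\right) 3 = -18$)
$p Y{\left(2 \left(o - 5\right) \right)} = - 18 \left(2 \left(3 - 5\right)\right)^{\frac{3}{2}} = - 18 \left(2 \left(-2\right)\right)^{\frac{3}{2}} = - 18 \left(-4\right)^{\frac{3}{2}} = - 18 \left(- 8 i\right) = 144 i$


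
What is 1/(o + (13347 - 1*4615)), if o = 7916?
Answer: 1/16648 ≈ 6.0067e-5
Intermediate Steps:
1/(o + (13347 - 1*4615)) = 1/(7916 + (13347 - 1*4615)) = 1/(7916 + (13347 - 4615)) = 1/(7916 + 8732) = 1/16648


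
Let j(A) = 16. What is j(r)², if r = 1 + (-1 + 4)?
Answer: 256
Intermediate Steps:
r = 4 (r = 1 + 3 = 4)
j(r)² = 16² = 256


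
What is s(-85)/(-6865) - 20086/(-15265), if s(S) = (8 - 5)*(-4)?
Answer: 27614714/20958845 ≈ 1.3176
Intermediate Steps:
s(S) = -12 (s(S) = 3*(-4) = -12)
s(-85)/(-6865) - 20086/(-15265) = -12/(-6865) - 20086/(-15265) = -12*(-1/6865) - 20086*(-1/15265) = 12/6865 + 20086/15265 = 27614714/20958845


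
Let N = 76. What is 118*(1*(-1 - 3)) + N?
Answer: -396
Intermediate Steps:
118*(1*(-1 - 3)) + N = 118*(1*(-1 - 3)) + 76 = 118*(1*(-4)) + 76 = 118*(-4) + 76 = -472 + 76 = -396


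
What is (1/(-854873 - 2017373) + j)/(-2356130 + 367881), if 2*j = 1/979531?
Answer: -228296/2796923547668823937 ≈ -8.1624e-14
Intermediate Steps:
j = 1/1959062 (j = (½)/979531 = (½)*(1/979531) = 1/1959062 ≈ 5.1045e-7)
(1/(-854873 - 2017373) + j)/(-2356130 + 367881) = (1/(-854873 - 2017373) + 1/1959062)/(-2356130 + 367881) = (1/(-2872246) + 1/1959062)/(-1988249) = (-1/2872246 + 1/1959062)*(-1/1988249) = (228296/1406726998313)*(-1/1988249) = -228296/2796923547668823937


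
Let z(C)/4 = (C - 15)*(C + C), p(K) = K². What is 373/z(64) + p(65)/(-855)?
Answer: -21135577/4290048 ≈ -4.9267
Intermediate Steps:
z(C) = 8*C*(-15 + C) (z(C) = 4*((C - 15)*(C + C)) = 4*((-15 + C)*(2*C)) = 4*(2*C*(-15 + C)) = 8*C*(-15 + C))
373/z(64) + p(65)/(-855) = 373/((8*64*(-15 + 64))) + 65²/(-855) = 373/((8*64*49)) + 4225*(-1/855) = 373/25088 - 845/171 = -21135577/4290048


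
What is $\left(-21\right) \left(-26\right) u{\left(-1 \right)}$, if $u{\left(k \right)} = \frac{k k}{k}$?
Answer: $-546$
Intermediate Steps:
$u{\left(k \right)} = k$ ($u{\left(k \right)} = \frac{k^{2}}{k} = k$)
$\left(-21\right) \left(-26\right) u{\left(-1 \right)} = \left(-21\right) \left(-26\right) \left(-1\right) = 546 \left(-1\right) = -546$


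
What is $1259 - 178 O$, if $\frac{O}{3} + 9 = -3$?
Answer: $7667$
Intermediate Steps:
$O = -36$ ($O = -27 + 3 \left(-3\right) = -27 - 9 = -36$)
$1259 - 178 O = 1259 - 178 \left(-36\right) = 1259 - -6408 = 1259 + 6408 = 7667$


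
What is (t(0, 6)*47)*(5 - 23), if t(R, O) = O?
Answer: -5076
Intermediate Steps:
(t(0, 6)*47)*(5 - 23) = (6*47)*(5 - 23) = 282*(-18) = -5076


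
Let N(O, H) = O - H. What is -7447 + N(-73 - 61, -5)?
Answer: -7576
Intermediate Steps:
-7447 + N(-73 - 61, -5) = -7447 + ((-73 - 61) - 1*(-5)) = -7447 + (-134 + 5) = -7447 - 129 = -7576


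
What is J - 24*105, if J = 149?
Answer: -2371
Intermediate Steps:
J - 24*105 = 149 - 24*105 = 149 - 2520 = -2371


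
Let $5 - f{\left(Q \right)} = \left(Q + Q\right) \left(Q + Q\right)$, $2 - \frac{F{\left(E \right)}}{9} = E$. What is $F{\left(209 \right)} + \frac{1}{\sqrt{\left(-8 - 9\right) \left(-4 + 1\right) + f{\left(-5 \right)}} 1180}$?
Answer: $-1863 - \frac{i \sqrt{11}}{25960} \approx -1863.0 - 0.00012776 i$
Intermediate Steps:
$F{\left(E \right)} = 18 - 9 E$
$f{\left(Q \right)} = 5 - 4 Q^{2}$ ($f{\left(Q \right)} = 5 - \left(Q + Q\right) \left(Q + Q\right) = 5 - 2 Q 2 Q = 5 - 4 Q^{2}$)
$F{\left(209 \right)} + \frac{1}{\sqrt{\left(-8 - 9\right) \left(-4 + 1\right) + f{\left(-5 \right)}} 1180} = \left(18 - 1881\right) + \frac{1}{\sqrt{\left(-8 - 9\right) \left(-4 + 1\right) + \left(5 - 4 \left(-5\right)^{2}\right)} 1180} = \left(18 - 1881\right) + \frac{1}{\sqrt{\left(-17\right) \left(-3\right) + \left(5 - 100\right)} 1180} = -1863 + \frac{1}{\sqrt{51 + \left(5 - 100\right)} 1180} = -1863 + \frac{1}{\sqrt{51 - 95} \cdot 1180} = -1863 + \frac{1}{\sqrt{-44} \cdot 1180} = -1863 + \frac{1}{2 i \sqrt{11} \cdot 1180} = -1863 + \frac{1}{2360 i \sqrt{11}} = -1863 - \frac{i \sqrt{11}}{25960}$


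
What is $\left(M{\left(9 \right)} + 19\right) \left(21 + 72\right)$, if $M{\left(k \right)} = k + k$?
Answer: $3441$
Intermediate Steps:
$M{\left(k \right)} = 2 k$
$\left(M{\left(9 \right)} + 19\right) \left(21 + 72\right) = \left(2 \cdot 9 + 19\right) \left(21 + 72\right) = \left(18 + 19\right) 93 = 37 \cdot 93 = 3441$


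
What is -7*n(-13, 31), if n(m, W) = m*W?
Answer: 2821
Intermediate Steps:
n(m, W) = W*m
-7*n(-13, 31) = -217*(-13) = -7*(-403) = 2821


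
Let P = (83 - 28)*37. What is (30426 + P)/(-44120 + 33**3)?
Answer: -32461/8183 ≈ -3.9669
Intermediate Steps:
P = 2035 (P = 55*37 = 2035)
(30426 + P)/(-44120 + 33**3) = (30426 + 2035)/(-44120 + 33**3) = 32461/(-44120 + 35937) = 32461/(-8183) = 32461*(-1/8183) = -32461/8183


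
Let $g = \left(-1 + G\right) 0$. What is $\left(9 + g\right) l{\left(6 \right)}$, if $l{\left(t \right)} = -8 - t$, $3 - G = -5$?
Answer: $-126$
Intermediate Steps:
$G = 8$ ($G = 3 - -5 = 3 + 5 = 8$)
$g = 0$ ($g = \left(-1 + 8\right) 0 = 7 \cdot 0 = 0$)
$\left(9 + g\right) l{\left(6 \right)} = \left(9 + 0\right) \left(-8 - 6\right) = 9 \left(-8 - 6\right) = 9 \left(-14\right) = -126$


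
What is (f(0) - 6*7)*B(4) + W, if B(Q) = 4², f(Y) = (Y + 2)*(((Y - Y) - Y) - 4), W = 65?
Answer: -735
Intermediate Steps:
f(Y) = (-4 - Y)*(2 + Y) (f(Y) = (2 + Y)*((0 - Y) - 4) = (2 + Y)*(-Y - 4) = (2 + Y)*(-4 - Y) = (-4 - Y)*(2 + Y))
B(Q) = 16
(f(0) - 6*7)*B(4) + W = ((-8 - 1*0² - 6*0) - 6*7)*16 + 65 = ((-8 - 1*0 + 0) - 42)*16 + 65 = ((-8 + 0 + 0) - 42)*16 + 65 = (-8 - 42)*16 + 65 = -50*16 + 65 = -800 + 65 = -735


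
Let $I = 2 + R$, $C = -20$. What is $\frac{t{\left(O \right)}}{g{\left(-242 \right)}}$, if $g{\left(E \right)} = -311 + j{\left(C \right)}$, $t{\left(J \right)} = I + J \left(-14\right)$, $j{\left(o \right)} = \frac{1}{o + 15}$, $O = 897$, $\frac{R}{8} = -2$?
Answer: $\frac{15715}{389} \approx 40.398$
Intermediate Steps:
$R = -16$ ($R = 8 \left(-2\right) = -16$)
$j{\left(o \right)} = \frac{1}{15 + o}$
$I = -14$ ($I = 2 - 16 = -14$)
$t{\left(J \right)} = -14 - 14 J$ ($t{\left(J \right)} = -14 + J \left(-14\right) = -14 - 14 J$)
$g{\left(E \right)} = - \frac{1556}{5}$ ($g{\left(E \right)} = -311 + \frac{1}{15 - 20} = -311 + \frac{1}{-5} = -311 - \frac{1}{5} = - \frac{1556}{5}$)
$\frac{t{\left(O \right)}}{g{\left(-242 \right)}} = \frac{-14 - 12558}{- \frac{1556}{5}} = \left(-14 - 12558\right) \left(- \frac{5}{1556}\right) = \left(-12572\right) \left(- \frac{5}{1556}\right) = \frac{15715}{389}$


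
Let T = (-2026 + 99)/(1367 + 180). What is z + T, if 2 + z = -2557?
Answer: -3960700/1547 ≈ -2560.2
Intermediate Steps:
z = -2559 (z = -2 - 2557 = -2559)
T = -1927/1547 ≈ -1.2456
z + T = -2559 - 1927/1547 = -3960700/1547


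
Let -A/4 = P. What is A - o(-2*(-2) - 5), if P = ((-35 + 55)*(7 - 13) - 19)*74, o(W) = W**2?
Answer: 41143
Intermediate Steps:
P = -10286 (P = (20*(-6) - 19)*74 = (-120 - 19)*74 = -139*74 = -10286)
A = 41144 (A = -4*(-10286) = 41144)
A - o(-2*(-2) - 5) = 41144 - (-2*(-2) - 5)**2 = 41144 - (4 - 5)**2 = 41144 - 1*(-1)**2 = 41144 - 1*1 = 41144 - 1 = 41143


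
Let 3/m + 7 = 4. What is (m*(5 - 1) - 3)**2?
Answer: 49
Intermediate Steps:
m = -1 (m = 3/(-7 + 4) = 3/(-3) = 3*(-1/3) = -1)
(m*(5 - 1) - 3)**2 = (-(5 - 1) - 3)**2 = (-1*4 - 3)**2 = (-4 - 3)**2 = (-7)**2 = 49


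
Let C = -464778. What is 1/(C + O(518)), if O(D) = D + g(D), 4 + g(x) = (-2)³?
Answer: -1/464272 ≈ -2.1539e-6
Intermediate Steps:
g(x) = -12 (g(x) = -4 + (-2)³ = -4 - 8 = -12)
O(D) = -12 + D (O(D) = D - 12 = -12 + D)
1/(C + O(518)) = 1/(-464778 + (-12 + 518)) = 1/(-464778 + 506) = 1/(-464272) = -1/464272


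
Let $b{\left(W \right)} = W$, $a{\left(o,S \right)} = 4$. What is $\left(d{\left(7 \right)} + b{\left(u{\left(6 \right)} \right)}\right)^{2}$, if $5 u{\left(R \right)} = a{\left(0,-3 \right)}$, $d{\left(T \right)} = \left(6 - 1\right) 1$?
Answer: $\frac{841}{25} \approx 33.64$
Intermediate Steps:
$d{\left(T \right)} = 5$ ($d{\left(T \right)} = 5 \cdot 1 = 5$)
$u{\left(R \right)} = \frac{4}{5}$ ($u{\left(R \right)} = \frac{1}{5} \cdot 4 = \frac{4}{5}$)
$\left(d{\left(7 \right)} + b{\left(u{\left(6 \right)} \right)}\right)^{2} = \left(5 + \frac{4}{5}\right)^{2} = \left(\frac{29}{5}\right)^{2} = \frac{841}{25}$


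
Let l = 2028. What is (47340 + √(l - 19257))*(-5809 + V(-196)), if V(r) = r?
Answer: -284276700 - 6005*I*√17229 ≈ -2.8428e+8 - 7.8821e+5*I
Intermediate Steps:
(47340 + √(l - 19257))*(-5809 + V(-196)) = (47340 + √(2028 - 19257))*(-5809 - 196) = (47340 + √(-17229))*(-6005) = (47340 + I*√17229)*(-6005) = -284276700 - 6005*I*√17229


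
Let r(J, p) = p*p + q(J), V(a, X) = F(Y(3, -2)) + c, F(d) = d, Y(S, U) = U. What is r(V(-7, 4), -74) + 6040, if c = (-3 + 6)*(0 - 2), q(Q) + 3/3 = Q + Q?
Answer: 11499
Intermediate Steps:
q(Q) = -1 + 2*Q (q(Q) = -1 + (Q + Q) = -1 + 2*Q)
c = -6 (c = 3*(-2) = -6)
V(a, X) = -8 (V(a, X) = -2 - 6 = -8)
r(J, p) = -1 + p² + 2*J (r(J, p) = p*p + (-1 + 2*J) = p² + (-1 + 2*J) = -1 + p² + 2*J)
r(V(-7, 4), -74) + 6040 = (-1 + (-74)² + 2*(-8)) + 6040 = (-1 + 5476 - 16) + 6040 = 5459 + 6040 = 11499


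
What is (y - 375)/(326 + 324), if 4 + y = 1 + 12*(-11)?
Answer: -51/65 ≈ -0.78462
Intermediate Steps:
y = -135 (y = -4 + (1 + 12*(-11)) = -4 + (1 - 132) = -4 - 131 = -135)
(y - 375)/(326 + 324) = (-135 - 375)/(326 + 324) = -510/650 = -510*1/650 = -51/65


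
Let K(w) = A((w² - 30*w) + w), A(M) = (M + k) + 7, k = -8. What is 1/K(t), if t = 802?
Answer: 1/619945 ≈ 1.6130e-6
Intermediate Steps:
A(M) = -1 + M (A(M) = (M - 8) + 7 = (-8 + M) + 7 = -1 + M)
K(w) = -1 + w² - 29*w (K(w) = -1 + ((w² - 30*w) + w) = -1 + (w² - 29*w) = -1 + w² - 29*w)
1/K(t) = 1/(-1 + 802*(-29 + 802)) = 1/(-1 + 802*773) = 1/(-1 + 619946) = 1/619945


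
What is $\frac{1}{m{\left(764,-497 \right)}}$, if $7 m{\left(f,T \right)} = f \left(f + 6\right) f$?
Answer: $\frac{1}{64206560} \approx 1.5575 \cdot 10^{-8}$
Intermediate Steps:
$m{\left(f,T \right)} = \frac{f^{2} \left(6 + f\right)}{7}$ ($m{\left(f,T \right)} = \frac{f \left(f + 6\right) f}{7} = \frac{f \left(6 + f\right) f}{7} = \frac{f^{2} \left(6 + f\right)}{7}$)
$\frac{1}{m{\left(764,-497 \right)}} = \frac{1}{\frac{1}{7} \cdot 764^{2} \left(6 + 764\right)} = \frac{1}{\frac{1}{7} \cdot 583696 \cdot 770} = \frac{1}{64206560}$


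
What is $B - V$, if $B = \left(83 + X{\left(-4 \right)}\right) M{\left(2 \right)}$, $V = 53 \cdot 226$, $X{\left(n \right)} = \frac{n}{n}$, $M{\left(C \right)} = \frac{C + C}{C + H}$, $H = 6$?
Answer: $-11936$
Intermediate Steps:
$M{\left(C \right)} = \frac{2 C}{6 + C}$ ($M{\left(C \right)} = \frac{C + C}{C + 6} = \frac{2 C}{6 + C}$)
$X{\left(n \right)} = 1$
$V = 11978$
$B = 42$ ($B = \left(83 + 1\right) 2 \cdot 2 \frac{1}{6 + 2} = 84 \cdot 2 \cdot 2 \cdot \frac{1}{8} = 84 \cdot \frac{1}{2} = 42$)
$B - V = 42 - 11978 = -11936$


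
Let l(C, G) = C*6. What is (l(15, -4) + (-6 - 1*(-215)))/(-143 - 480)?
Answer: -299/623 ≈ -0.47994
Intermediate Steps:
l(C, G) = 6*C
(l(15, -4) + (-6 - 1*(-215)))/(-143 - 480) = (6*15 + (-6 - 1*(-215)))/(-143 - 480) = (90 + (-6 + 215))/(-623) = (90 + 209)*(-1/623) = 299*(-1/623) = -299/623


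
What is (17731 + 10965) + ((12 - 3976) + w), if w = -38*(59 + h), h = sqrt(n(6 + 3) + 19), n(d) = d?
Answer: 22490 - 76*sqrt(7) ≈ 22289.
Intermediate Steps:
h = 2*sqrt(7) (h = sqrt((6 + 3) + 19) = sqrt(9 + 19) = sqrt(28) = 2*sqrt(7) ≈ 5.2915)
w = -2242 - 76*sqrt(7) (w = -38*(59 + 2*sqrt(7)) = -2242 - 76*sqrt(7) ≈ -2443.1)
(17731 + 10965) + ((12 - 3976) + w) = (17731 + 10965) + ((12 - 3976) + (-2242 - 76*sqrt(7))) = 28696 + (-3964 + (-2242 - 76*sqrt(7))) = 28696 + (-6206 - 76*sqrt(7)) = 22490 - 76*sqrt(7)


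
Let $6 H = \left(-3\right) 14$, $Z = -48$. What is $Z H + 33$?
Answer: $369$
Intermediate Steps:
$H = -7$ ($H = \frac{\left(-3\right) 14}{6} = \frac{1}{6} \left(-42\right) = -7$)
$Z H + 33 = \left(-48\right) \left(-7\right) + 33 = 336 + 33 = 369$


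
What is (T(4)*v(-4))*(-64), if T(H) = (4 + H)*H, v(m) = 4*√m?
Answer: -16384*I ≈ -16384.0*I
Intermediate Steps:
T(H) = H*(4 + H)
(T(4)*v(-4))*(-64) = ((4*(4 + 4))*(4*√(-4)))*(-64) = ((4*8)*(4*(2*I)))*(-64) = (32*(8*I))*(-64) = (256*I)*(-64) = -16384*I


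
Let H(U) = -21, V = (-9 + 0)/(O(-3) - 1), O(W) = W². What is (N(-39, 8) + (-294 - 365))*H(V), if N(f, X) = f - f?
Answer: 13839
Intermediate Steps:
V = -9/8 (V = (-9 + 0)/((-3)² - 1) = -9/(9 - 1) = -9/8 ≈ -1.1250)
N(f, X) = 0
(N(-39, 8) + (-294 - 365))*H(V) = (0 + (-294 - 365))*(-21) = (0 - 659)*(-21) = -659*(-21) = 13839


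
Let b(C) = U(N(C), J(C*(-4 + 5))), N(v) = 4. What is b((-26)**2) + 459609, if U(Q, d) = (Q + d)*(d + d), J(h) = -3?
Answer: 459603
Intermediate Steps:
U(Q, d) = 2*d*(Q + d) (U(Q, d) = (Q + d)*(2*d) = 2*d*(Q + d))
b(C) = -6 (b(C) = 2*(-3)*(4 - 3) = 2*(-3)*1 = -6)
b((-26)**2) + 459609 = -6 + 459609 = 459603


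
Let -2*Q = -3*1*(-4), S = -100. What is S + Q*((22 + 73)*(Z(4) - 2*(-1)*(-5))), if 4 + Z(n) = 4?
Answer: 5600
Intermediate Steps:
Z(n) = 0 (Z(n) = -4 + 4 = 0)
Q = -6 (Q = -(-3*1)*(-4)/2 = -(-3)*(-4)/2 = -½*12 = -6)
S + Q*((22 + 73)*(Z(4) - 2*(-1)*(-5))) = -100 - 6*(22 + 73)*(0 - 2*(-1)*(-5)) = -100 - 570*(0 + 2*(-5)) = -100 - 570*(0 - 10) = -100 - 570*(-10) = -100 - 6*(-950) = -100 + 5700 = 5600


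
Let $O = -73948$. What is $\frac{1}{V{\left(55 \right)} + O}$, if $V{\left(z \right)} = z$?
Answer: $- \frac{1}{73893} \approx -1.3533 \cdot 10^{-5}$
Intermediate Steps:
$\frac{1}{V{\left(55 \right)} + O} = \frac{1}{55 - 73948} = \frac{1}{-73893} = - \frac{1}{73893}$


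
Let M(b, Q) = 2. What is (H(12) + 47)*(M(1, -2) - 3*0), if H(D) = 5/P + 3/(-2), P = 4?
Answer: 187/2 ≈ 93.500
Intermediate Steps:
H(D) = -¼ (H(D) = 5/4 + 3/(-2) = 5*(¼) + 3*(-½) = 5/4 - 3/2 = -¼)
(H(12) + 47)*(M(1, -2) - 3*0) = (-¼ + 47)*(2 - 3*0) = 187*(2 + 0)/4 = (187/4)*2 = 187/2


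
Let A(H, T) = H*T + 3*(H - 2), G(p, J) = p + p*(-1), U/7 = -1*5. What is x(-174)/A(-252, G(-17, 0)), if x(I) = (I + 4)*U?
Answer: -2975/381 ≈ -7.8084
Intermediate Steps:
U = -35 (U = 7*(-1*5) = 7*(-5) = -35)
G(p, J) = 0 (G(p, J) = p - p = 0)
x(I) = -140 - 35*I (x(I) = (I + 4)*(-35) = (4 + I)*(-35) = -140 - 35*I)
A(H, T) = -6 + 3*H + H*T (A(H, T) = H*T + 3*(-2 + H) = H*T + (-6 + 3*H) = -6 + 3*H + H*T)
x(-174)/A(-252, G(-17, 0)) = (-140 - 35*(-174))/(-6 + 3*(-252) - 252*0) = (-140 + 6090)/(-6 - 756 + 0) = 5950/(-762) = 5950*(-1/762) = -2975/381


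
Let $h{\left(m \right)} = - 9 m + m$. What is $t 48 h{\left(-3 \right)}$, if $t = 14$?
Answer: $16128$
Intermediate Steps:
$h{\left(m \right)} = - 8 m$
$t 48 h{\left(-3 \right)} = 14 \cdot 48 \left(\left(-8\right) \left(-3\right)\right) = 672 \cdot 24 = 16128$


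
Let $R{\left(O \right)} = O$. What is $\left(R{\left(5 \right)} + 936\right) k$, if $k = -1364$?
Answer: $-1283524$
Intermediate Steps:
$\left(R{\left(5 \right)} + 936\right) k = \left(5 + 936\right) \left(-1364\right) = 941 \left(-1364\right) = -1283524$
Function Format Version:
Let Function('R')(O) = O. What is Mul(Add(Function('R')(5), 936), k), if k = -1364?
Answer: -1283524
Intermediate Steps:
Mul(Add(Function('R')(5), 936), k) = Mul(Add(5, 936), -1364) = Mul(941, -1364) = -1283524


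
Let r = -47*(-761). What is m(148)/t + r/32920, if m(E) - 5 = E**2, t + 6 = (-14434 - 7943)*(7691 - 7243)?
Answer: 59639904259/55003295640 ≈ 1.0843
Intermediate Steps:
r = 35767
t = -10024902 (t = -6 + (-14434 - 7943)*(7691 - 7243) = -6 - 22377*448 = -6 - 10024896 = -10024902)
m(E) = 5 + E**2
m(148)/t + r/32920 = (5 + 148**2)/(-10024902) + 35767/32920 = (5 + 21904)*(-1/10024902) + 35767*(1/32920) = 21909*(-1/10024902) + 35767/32920 = -7303/3341634 + 35767/32920 = 59639904259/55003295640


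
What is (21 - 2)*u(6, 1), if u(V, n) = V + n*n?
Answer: 133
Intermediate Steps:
u(V, n) = V + n²
(21 - 2)*u(6, 1) = (21 - 2)*(6 + 1²) = 19*(6 + 1) = 19*7 = 133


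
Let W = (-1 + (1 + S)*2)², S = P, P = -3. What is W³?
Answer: 15625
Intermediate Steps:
S = -3
W = 25 (W = (-1 + (1 - 3)*2)² = (-1 - 2*2)² = (-1 - 4)² = (-5)² = 25)
W³ = 25³ = 15625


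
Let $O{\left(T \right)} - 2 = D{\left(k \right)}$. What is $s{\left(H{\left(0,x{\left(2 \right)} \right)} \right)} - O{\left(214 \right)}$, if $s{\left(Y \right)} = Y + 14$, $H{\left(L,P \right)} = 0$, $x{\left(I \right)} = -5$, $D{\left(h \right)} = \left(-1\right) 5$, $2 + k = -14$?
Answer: $17$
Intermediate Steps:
$k = -16$ ($k = -2 - 14 = -16$)
$D{\left(h \right)} = -5$
$O{\left(T \right)} = -3$ ($O{\left(T \right)} = 2 - 5 = -3$)
$s{\left(Y \right)} = 14 + Y$
$s{\left(H{\left(0,x{\left(2 \right)} \right)} \right)} - O{\left(214 \right)} = \left(14 + 0\right) - -3 = 14 + 3 = 17$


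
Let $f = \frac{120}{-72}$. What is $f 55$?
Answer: $- \frac{275}{3} \approx -91.667$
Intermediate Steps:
$f = - \frac{5}{3}$ ($f = 120 \left(- \frac{1}{72}\right) = - \frac{5}{3} \approx -1.6667$)
$f 55 = \left(- \frac{5}{3}\right) 55 = - \frac{275}{3}$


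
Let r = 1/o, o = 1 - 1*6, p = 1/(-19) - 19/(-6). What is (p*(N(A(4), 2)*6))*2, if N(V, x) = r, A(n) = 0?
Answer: -142/19 ≈ -7.4737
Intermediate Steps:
p = 355/114 (p = 1*(-1/19) - 19*(-1/6) = -1/19 + 19/6 = 355/114 ≈ 3.1140)
o = -5 (o = 1 - 6 = -5)
r = -1/5 (r = 1/(-5) = -1/5 ≈ -0.20000)
N(V, x) = -1/5
(p*(N(A(4), 2)*6))*2 = (355*(-1/5*6)/114)*2 = ((355/114)*(-6/5))*2 = -71/19*2 = -142/19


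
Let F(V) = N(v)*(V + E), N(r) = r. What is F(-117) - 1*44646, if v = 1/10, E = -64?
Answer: -446641/10 ≈ -44664.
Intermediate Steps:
v = ⅒ ≈ 0.10000
F(V) = -32/5 + V/10 (F(V) = (V - 64)/10 = (-64 + V)/10 = -32/5 + V/10)
F(-117) - 1*44646 = (-32/5 + (⅒)*(-117)) - 1*44646 = (-32/5 - 117/10) - 44646 = -181/10 - 44646 = -446641/10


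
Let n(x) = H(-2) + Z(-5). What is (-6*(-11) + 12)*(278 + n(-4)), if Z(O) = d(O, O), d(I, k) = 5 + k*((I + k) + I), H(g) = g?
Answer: 27768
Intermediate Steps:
d(I, k) = 5 + k*(k + 2*I)
Z(O) = 5 + 3*O² (Z(O) = 5 + O² + 2*O*O = 5 + O² + 2*O² = 5 + 3*O²)
n(x) = 78 (n(x) = -2 + (5 + 3*(-5)²) = -2 + (5 + 3*25) = -2 + (5 + 75) = -2 + 80 = 78)
(-6*(-11) + 12)*(278 + n(-4)) = (-6*(-11) + 12)*(278 + 78) = (66 + 12)*356 = 78*356 = 27768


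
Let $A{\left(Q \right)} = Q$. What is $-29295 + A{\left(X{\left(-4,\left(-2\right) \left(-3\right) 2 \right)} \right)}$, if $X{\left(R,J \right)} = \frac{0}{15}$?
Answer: $-29295$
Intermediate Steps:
$X{\left(R,J \right)} = 0$ ($X{\left(R,J \right)} = 0 \cdot \frac{1}{15} = 0$)
$-29295 + A{\left(X{\left(-4,\left(-2\right) \left(-3\right) 2 \right)} \right)} = -29295 + 0 = -29295$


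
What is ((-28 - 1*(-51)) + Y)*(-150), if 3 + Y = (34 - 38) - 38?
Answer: 3300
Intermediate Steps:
Y = -45 (Y = -3 + ((34 - 38) - 38) = -3 + (-4 - 38) = -3 - 42 = -45)
((-28 - 1*(-51)) + Y)*(-150) = ((-28 - 1*(-51)) - 45)*(-150) = ((-28 + 51) - 45)*(-150) = (23 - 45)*(-150) = -22*(-150) = 3300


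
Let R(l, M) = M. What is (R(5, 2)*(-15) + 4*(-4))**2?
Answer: 2116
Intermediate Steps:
(R(5, 2)*(-15) + 4*(-4))**2 = (2*(-15) + 4*(-4))**2 = (-30 - 16)**2 = (-46)**2 = 2116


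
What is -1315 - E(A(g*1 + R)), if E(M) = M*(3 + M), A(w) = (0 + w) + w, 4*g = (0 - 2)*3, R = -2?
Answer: -1343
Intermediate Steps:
g = -3/2 (g = ((0 - 2)*3)/4 = (-2*3)/4 = (¼)*(-6) = -3/2 ≈ -1.5000)
A(w) = 2*w (A(w) = w + w = 2*w)
-1315 - E(A(g*1 + R)) = -1315 - 2*(-3/2*1 - 2)*(3 + 2*(-3/2*1 - 2)) = -1315 - 2*(-3/2 - 2)*(3 + 2*(-3/2 - 2)) = -1315 - 2*(-7/2)*(3 + 2*(-7/2)) = -1315 - (-7)*(3 - 7) = -1315 - (-7)*(-4) = -1315 - 1*28 = -1315 - 28 = -1343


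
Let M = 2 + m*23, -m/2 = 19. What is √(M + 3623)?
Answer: √2751 ≈ 52.450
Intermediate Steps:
m = -38 (m = -2*19 = -38)
M = -872 (M = 2 - 38*23 = 2 - 874 = -872)
√(M + 3623) = √(-872 + 3623) = √2751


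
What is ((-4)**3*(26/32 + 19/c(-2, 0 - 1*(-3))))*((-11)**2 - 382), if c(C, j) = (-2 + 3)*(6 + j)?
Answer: 48836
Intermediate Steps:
c(C, j) = 6 + j (c(C, j) = 1*(6 + j) = 6 + j)
((-4)**3*(26/32 + 19/c(-2, 0 - 1*(-3))))*((-11)**2 - 382) = ((-4)**3*(26/32 + 19/(6 + (0 - 1*(-3)))))*((-11)**2 - 382) = (-64*(26*(1/32) + 19/(6 + (0 + 3))))*(121 - 382) = -64*(13/16 + 19/(6 + 3))*(-261) = -64*(13/16 + 19/9)*(-261) = -64*421/144*(-261) = -1684/9*(-261) = 48836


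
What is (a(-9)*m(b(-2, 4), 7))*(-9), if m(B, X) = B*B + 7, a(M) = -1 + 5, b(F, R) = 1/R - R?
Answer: -3033/4 ≈ -758.25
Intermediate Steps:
a(M) = 4
m(B, X) = 7 + B² (m(B, X) = B² + 7 = 7 + B²)
(a(-9)*m(b(-2, 4), 7))*(-9) = (4*(7 + (1/4 - 1*4)²))*(-9) = (4*(7 + (¼ - 4)²))*(-9) = (4*(7 + (-15/4)²))*(-9) = (4*(7 + 225/16))*(-9) = (4*(337/16))*(-9) = (337/4)*(-9) = -3033/4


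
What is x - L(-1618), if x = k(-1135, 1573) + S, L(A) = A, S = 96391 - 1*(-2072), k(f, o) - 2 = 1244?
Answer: 101327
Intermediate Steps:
k(f, o) = 1246 (k(f, o) = 2 + 1244 = 1246)
S = 98463 (S = 96391 + 2072 = 98463)
x = 99709 (x = 1246 + 98463 = 99709)
x - L(-1618) = 99709 - 1*(-1618) = 99709 + 1618 = 101327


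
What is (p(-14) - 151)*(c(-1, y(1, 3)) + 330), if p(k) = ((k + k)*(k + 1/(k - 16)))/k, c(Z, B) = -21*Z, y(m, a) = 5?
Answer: -314262/5 ≈ -62852.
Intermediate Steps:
p(k) = 2*k + 2/(-16 + k) (p(k) = ((2*k)*(k + 1/(-16 + k)))/k = (2*k*(k + 1/(-16 + k)))/k = 2*k + 2/(-16 + k))
(p(-14) - 151)*(c(-1, y(1, 3)) + 330) = (2*(1 + (-14)² - 16*(-14))/(-16 - 14) - 151)*(-21*(-1) + 330) = (2*(1 + 196 + 224)/(-30) - 151)*(21 + 330) = (2*(-1/30)*421 - 151)*351 = (-421/15 - 151)*351 = -2686/15*351 = -314262/5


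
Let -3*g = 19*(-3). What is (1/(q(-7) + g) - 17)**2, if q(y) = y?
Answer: 41209/144 ≈ 286.17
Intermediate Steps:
g = 19 (g = -19*(-3)/3 = -1/3*(-57) = 19)
(1/(q(-7) + g) - 17)**2 = (1/(-7 + 19) - 17)**2 = (1/12 - 17)**2 = (-203/12)**2 = 41209/144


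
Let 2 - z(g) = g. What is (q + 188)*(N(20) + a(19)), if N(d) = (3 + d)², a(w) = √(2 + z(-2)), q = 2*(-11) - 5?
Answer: 85169 + 161*√6 ≈ 85563.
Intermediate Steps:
q = -27 (q = -22 - 5 = -27)
z(g) = 2 - g
a(w) = √6 (a(w) = √(2 + (2 - 1*(-2))) = √(2 + (2 + 2)) = √(2 + 4) = √6)
(q + 188)*(N(20) + a(19)) = (-27 + 188)*((3 + 20)² + √6) = 161*(23² + √6) = 161*(529 + √6) = 85169 + 161*√6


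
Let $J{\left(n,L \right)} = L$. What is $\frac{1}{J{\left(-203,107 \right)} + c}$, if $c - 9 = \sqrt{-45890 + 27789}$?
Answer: $\frac{116}{31557} - \frac{i \sqrt{18101}}{31557} \approx 0.0036759 - 0.0042634 i$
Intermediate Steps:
$c = 9 + i \sqrt{18101}$ ($c = 9 + \sqrt{-45890 + 27789} = 9 + \sqrt{-18101} = 9 + i \sqrt{18101} \approx 9.0 + 134.54 i$)
$\frac{1}{J{\left(-203,107 \right)} + c} = \frac{1}{107 + \left(9 + i \sqrt{18101}\right)} = \frac{1}{116 + i \sqrt{18101}}$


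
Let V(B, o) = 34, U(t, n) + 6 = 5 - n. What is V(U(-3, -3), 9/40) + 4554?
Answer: 4588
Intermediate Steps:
U(t, n) = -1 - n (U(t, n) = -6 + (5 - n) = -1 - n)
V(U(-3, -3), 9/40) + 4554 = 34 + 4554 = 4588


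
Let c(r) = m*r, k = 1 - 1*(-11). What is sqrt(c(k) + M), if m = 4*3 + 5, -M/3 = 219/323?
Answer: sqrt(21070905)/323 ≈ 14.211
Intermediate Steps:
M = -657/323 ≈ -2.0341
k = 12 (k = 1 + 11 = 12)
m = 17 (m = 12 + 5 = 17)
c(r) = 17*r
sqrt(c(k) + M) = sqrt(17*12 - 657/323) = sqrt(204 - 657/323) = sqrt(65235/323) = sqrt(21070905)/323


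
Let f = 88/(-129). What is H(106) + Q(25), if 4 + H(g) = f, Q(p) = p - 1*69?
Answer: -6280/129 ≈ -48.682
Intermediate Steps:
f = -88/129 (f = 88*(-1/129) = -88/129 ≈ -0.68217)
Q(p) = -69 + p (Q(p) = p - 69 = -69 + p)
H(g) = -604/129 (H(g) = -4 - 88/129 = -604/129)
H(106) + Q(25) = -604/129 + (-69 + 25) = -604/129 - 44 = -6280/129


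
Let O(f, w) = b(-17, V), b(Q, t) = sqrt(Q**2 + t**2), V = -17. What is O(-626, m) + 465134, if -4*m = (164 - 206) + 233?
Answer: 465134 + 17*sqrt(2) ≈ 4.6516e+5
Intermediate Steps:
m = -191/4 (m = -((164 - 206) + 233)/4 = -(-42 + 233)/4 = -1/4*191 = -191/4 ≈ -47.750)
O(f, w) = 17*sqrt(2) (O(f, w) = sqrt((-17)**2 + (-17)**2) = sqrt(289 + 289) = sqrt(578) = 17*sqrt(2))
O(-626, m) + 465134 = 17*sqrt(2) + 465134 = 465134 + 17*sqrt(2)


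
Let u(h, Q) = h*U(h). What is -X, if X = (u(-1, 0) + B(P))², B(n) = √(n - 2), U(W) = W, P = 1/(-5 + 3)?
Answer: 3/2 - I*√10 ≈ 1.5 - 3.1623*I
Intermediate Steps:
P = -½ (P = 1/(-2) = -½ ≈ -0.50000)
u(h, Q) = h² (u(h, Q) = h*h = h²)
B(n) = √(-2 + n)
X = (1 + I*√10/2)² (X = ((-1)² + √(-2 - ½))² = (1 + √(-5/2))² = (1 + I*√10/2)² ≈ -1.5 + 3.1623*I)
-X = -(-3/2 + I*√10) = 3/2 - I*√10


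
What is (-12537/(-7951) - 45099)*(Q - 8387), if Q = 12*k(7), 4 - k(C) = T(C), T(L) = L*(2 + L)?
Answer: 3261190621140/7951 ≈ 4.1016e+8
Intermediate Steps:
k(C) = 4 - C*(2 + C)
Q = -708 (Q = 12*(4 - 1*7*(2 + 7)) = 12*(4 - 1*7*9) = 12*(4 - 63) = 12*(-59) = -708)
(-12537/(-7951) - 45099)*(Q - 8387) = (-12537/(-7951) - 45099)*(-708 - 8387) = (-12537*(-1/7951) - 45099)*(-9095) = (12537/7951 - 45099)*(-9095) = -358569612/7951*(-9095) = 3261190621140/7951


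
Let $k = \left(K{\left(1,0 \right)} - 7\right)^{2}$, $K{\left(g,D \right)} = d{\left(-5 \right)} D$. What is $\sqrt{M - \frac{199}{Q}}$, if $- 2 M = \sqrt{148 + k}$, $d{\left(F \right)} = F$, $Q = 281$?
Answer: $\frac{\sqrt{-223676 - 157922 \sqrt{197}}}{562} \approx 2.7796 i$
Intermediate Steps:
$K{\left(g,D \right)} = - 5 D$
$k = 49$ ($k = \left(\left(-5\right) 0 - 7\right)^{2} = \left(0 - 7\right)^{2} = \left(-7\right)^{2} = 49$)
$M = - \frac{\sqrt{197}}{2}$ ($M = - \frac{\sqrt{148 + 49}}{2} = - \frac{\sqrt{197}}{2} \approx -7.0178$)
$\sqrt{M - \frac{199}{Q}} = \sqrt{- \frac{\sqrt{197}}{2} - \frac{199}{281}} = \sqrt{- \frac{199}{281} - \frac{\sqrt{197}}{2}}$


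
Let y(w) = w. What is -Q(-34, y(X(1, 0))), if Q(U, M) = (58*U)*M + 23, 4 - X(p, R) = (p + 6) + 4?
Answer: -13827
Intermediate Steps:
X(p, R) = -6 - p (X(p, R) = 4 - ((p + 6) + 4) = 4 - ((6 + p) + 4) = 4 - (10 + p) = 4 + (-10 - p) = -6 - p)
Q(U, M) = 23 + 58*M*U (Q(U, M) = 58*M*U + 23 = 23 + 58*M*U)
-Q(-34, y(X(1, 0))) = -(23 + 58*(-6 - 1*1)*(-34)) = -(23 + 58*(-6 - 1)*(-34)) = -(23 + 58*(-7)*(-34)) = -(23 + 13804) = -1*13827 = -13827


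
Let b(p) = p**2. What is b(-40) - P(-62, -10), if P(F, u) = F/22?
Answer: 17631/11 ≈ 1602.8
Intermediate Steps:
P(F, u) = F/22 (P(F, u) = F*(1/22) = F/22)
b(-40) - P(-62, -10) = (-40)**2 - (-62)/22 = 1600 - 1*(-31/11) = 1600 + 31/11 = 17631/11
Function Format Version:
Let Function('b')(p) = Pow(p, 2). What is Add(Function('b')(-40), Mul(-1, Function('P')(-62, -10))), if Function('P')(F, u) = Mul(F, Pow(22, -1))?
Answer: Rational(17631, 11) ≈ 1602.8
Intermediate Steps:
Function('P')(F, u) = Mul(Rational(1, 22), F) (Function('P')(F, u) = Mul(F, Rational(1, 22)) = Mul(Rational(1, 22), F))
Add(Function('b')(-40), Mul(-1, Function('P')(-62, -10))) = Add(Pow(-40, 2), Mul(-1, Mul(Rational(1, 22), -62))) = Add(1600, Mul(-1, Rational(-31, 11))) = Add(1600, Rational(31, 11)) = Rational(17631, 11)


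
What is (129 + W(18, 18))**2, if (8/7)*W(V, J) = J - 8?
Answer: 303601/16 ≈ 18975.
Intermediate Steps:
W(V, J) = -7 + 7*J/8 (W(V, J) = 7*(J - 8)/8 = 7*(-8 + J)/8 = -7 + 7*J/8)
(129 + W(18, 18))**2 = (129 + (-7 + (7/8)*18))**2 = (129 + (-7 + 63/4))**2 = (129 + 35/4)**2 = (551/4)**2 = 303601/16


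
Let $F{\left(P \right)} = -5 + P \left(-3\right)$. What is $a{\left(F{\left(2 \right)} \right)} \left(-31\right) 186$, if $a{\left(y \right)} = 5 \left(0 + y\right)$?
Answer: $317130$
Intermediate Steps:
$F{\left(P \right)} = -5 - 3 P$
$a{\left(y \right)} = 5 y$
$a{\left(F{\left(2 \right)} \right)} \left(-31\right) 186 = 5 \left(-5 - 6\right) \left(-31\right) 186 = 5 \left(-11\right) \left(-31\right) 186 = \left(-55\right) \left(-31\right) 186 = 1705 \cdot 186 = 317130$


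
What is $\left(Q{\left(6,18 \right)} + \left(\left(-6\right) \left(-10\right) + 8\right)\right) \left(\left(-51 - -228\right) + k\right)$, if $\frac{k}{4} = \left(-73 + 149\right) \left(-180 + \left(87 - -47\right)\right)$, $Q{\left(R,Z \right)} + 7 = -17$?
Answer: $-607508$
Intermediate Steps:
$Q{\left(R,Z \right)} = -24$ ($Q{\left(R,Z \right)} = -7 - 17 = -24$)
$k = -13984$ ($k = 4 \left(-73 + 149\right) \left(-180 + \left(87 - -47\right)\right) = 4 \cdot 76 \left(-180 + \left(87 + 47\right)\right) = 4 \cdot 76 \left(-180 + 134\right) = 4 \cdot 76 \left(-46\right) = 4 \left(-3496\right) = -13984$)
$\left(Q{\left(6,18 \right)} + \left(\left(-6\right) \left(-10\right) + 8\right)\right) \left(\left(-51 - -228\right) + k\right) = \left(-24 + \left(\left(-6\right) \left(-10\right) + 8\right)\right) \left(\left(-51 - -228\right) - 13984\right) = \left(-24 + \left(60 + 8\right)\right) \left(\left(-51 + 228\right) - 13984\right) = \left(-24 + 68\right) \left(177 - 13984\right) = 44 \left(-13807\right) = -607508$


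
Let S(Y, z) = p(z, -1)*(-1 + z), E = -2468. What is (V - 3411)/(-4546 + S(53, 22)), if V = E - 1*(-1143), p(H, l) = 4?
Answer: 2368/2231 ≈ 1.0614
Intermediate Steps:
V = -1325 (V = -2468 - 1*(-1143) = -2468 + 1143 = -1325)
S(Y, z) = -4 + 4*z (S(Y, z) = 4*(-1 + z) = -4 + 4*z)
(V - 3411)/(-4546 + S(53, 22)) = (-1325 - 3411)/(-4546 + (-4 + 4*22)) = -4736/(-4546 + (-4 + 88)) = -4736/(-4546 + 84) = -4736/(-4462) = -4736*(-1/4462) = 2368/2231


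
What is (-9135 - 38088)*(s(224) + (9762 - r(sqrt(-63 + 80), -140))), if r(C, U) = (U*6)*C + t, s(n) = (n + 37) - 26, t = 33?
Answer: -470529972 - 39667320*sqrt(17) ≈ -6.3408e+8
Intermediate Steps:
s(n) = 11 + n (s(n) = (37 + n) - 26 = 11 + n)
r(C, U) = 33 + 6*C*U (r(C, U) = (U*6)*C + 33 = (6*U)*C + 33 = 6*C*U + 33 = 33 + 6*C*U)
(-9135 - 38088)*(s(224) + (9762 - r(sqrt(-63 + 80), -140))) = (-9135 - 38088)*((11 + 224) + (9762 - (33 + 6*sqrt(-63 + 80)*(-140)))) = -47223*(235 + (9762 - (33 + 6*sqrt(17)*(-140)))) = -47223*(235 + (9762 - (33 - 840*sqrt(17)))) = -47223*(235 + (9762 + (-33 + 840*sqrt(17)))) = -47223*(235 + (9729 + 840*sqrt(17))) = -47223*(9964 + 840*sqrt(17)) = -470529972 - 39667320*sqrt(17)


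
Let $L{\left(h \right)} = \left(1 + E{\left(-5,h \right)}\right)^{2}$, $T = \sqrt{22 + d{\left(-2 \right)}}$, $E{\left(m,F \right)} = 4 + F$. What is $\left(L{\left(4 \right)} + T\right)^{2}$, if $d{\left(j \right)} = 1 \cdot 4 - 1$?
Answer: $7396$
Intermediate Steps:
$d{\left(j \right)} = 3$ ($d{\left(j \right)} = 4 - 1 = 3$)
$T = 5$ ($T = \sqrt{22 + 3} = \sqrt{25} = 5$)
$L{\left(h \right)} = \left(5 + h\right)^{2}$ ($L{\left(h \right)} = \left(1 + \left(4 + h\right)\right)^{2} = \left(5 + h\right)^{2}$)
$\left(L{\left(4 \right)} + T\right)^{2} = \left(\left(5 + 4\right)^{2} + 5\right)^{2} = \left(9^{2} + 5\right)^{2} = \left(81 + 5\right)^{2} = 86^{2} = 7396$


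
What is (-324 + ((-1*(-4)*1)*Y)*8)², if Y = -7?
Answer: 300304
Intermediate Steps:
(-324 + ((-1*(-4)*1)*Y)*8)² = (-324 + ((-1*(-4)*1)*(-7))*8)² = (-324 + ((4*1)*(-7))*8)² = (-324 + (4*(-7))*8)² = (-324 - 28*8)² = (-324 - 224)² = (-548)² = 300304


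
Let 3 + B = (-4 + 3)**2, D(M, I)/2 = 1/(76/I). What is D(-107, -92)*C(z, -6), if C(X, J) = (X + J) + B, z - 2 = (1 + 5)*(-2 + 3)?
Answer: 0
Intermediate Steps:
D(M, I) = I/38 (D(M, I) = 2/((76/I)) = 2*(I/76) = I/38)
z = 8 (z = 2 + (1 + 5)*(-2 + 3) = 2 + 6*1 = 2 + 6 = 8)
B = -2 (B = -3 + (-4 + 3)**2 = -3 + (-1)**2 = -3 + 1 = -2)
C(X, J) = -2 + J + X (C(X, J) = (X + J) - 2 = (J + X) - 2 = -2 + J + X)
D(-107, -92)*C(z, -6) = ((1/38)*(-92))*(-2 - 6 + 8) = -46/19*0 = 0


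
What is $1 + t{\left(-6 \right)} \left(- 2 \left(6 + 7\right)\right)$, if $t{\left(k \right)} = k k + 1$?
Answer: $-961$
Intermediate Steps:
$t{\left(k \right)} = 1 + k^{2}$ ($t{\left(k \right)} = k^{2} + 1 = 1 + k^{2}$)
$1 + t{\left(-6 \right)} \left(- 2 \left(6 + 7\right)\right) = 1 + \left(1 + \left(-6\right)^{2}\right) \left(- 2 \left(6 + 7\right)\right) = 1 + \left(1 + 36\right) \left(\left(-2\right) 13\right) = 1 + 37 \left(-26\right) = 1 - 962 = -961$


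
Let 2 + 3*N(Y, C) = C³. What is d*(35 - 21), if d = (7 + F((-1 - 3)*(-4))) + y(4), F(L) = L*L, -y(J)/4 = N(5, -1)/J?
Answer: 3696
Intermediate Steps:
N(Y, C) = -⅔ + C³/3
y(J) = 4/J (y(J) = -4*(-⅔ + (⅓)*(-1)³)/J = -4*(-⅔ + (⅓)*(-1))/J = -4*(-⅔ - ⅓)/J = -(-4)/J = 4/J)
F(L) = L²
d = 264 (d = (7 + ((-1 - 3)*(-4))²) + 4/4 = (7 + (-4*(-4))²) + 4*(¼) = (7 + 16²) + 1 = (7 + 256) + 1 = 263 + 1 = 264)
d*(35 - 21) = 264*(35 - 21) = 264*14 = 3696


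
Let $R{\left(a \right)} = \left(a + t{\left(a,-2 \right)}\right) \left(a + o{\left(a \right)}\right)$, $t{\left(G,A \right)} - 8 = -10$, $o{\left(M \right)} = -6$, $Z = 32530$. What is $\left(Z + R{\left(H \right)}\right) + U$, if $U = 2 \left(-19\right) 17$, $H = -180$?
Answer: $65736$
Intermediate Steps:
$t{\left(G,A \right)} = -2$ ($t{\left(G,A \right)} = 8 - 10 = -2$)
$U = -646$ ($U = \left(-38\right) 17 = -646$)
$R{\left(a \right)} = \left(-6 + a\right) \left(-2 + a\right)$ ($R{\left(a \right)} = \left(a - 2\right) \left(a - 6\right) = \left(-2 + a\right) \left(-6 + a\right) = \left(-6 + a\right) \left(-2 + a\right)$)
$\left(Z + R{\left(H \right)}\right) + U = \left(32530 + \left(12 + \left(-180\right)^{2} - -1440\right)\right) - 646 = \left(32530 + \left(12 + 32400 + 1440\right)\right) - 646 = \left(32530 + 33852\right) - 646 = 66382 - 646 = 65736$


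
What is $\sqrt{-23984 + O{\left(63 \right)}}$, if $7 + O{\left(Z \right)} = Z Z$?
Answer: $i \sqrt{20022} \approx 141.5 i$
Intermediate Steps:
$O{\left(Z \right)} = -7 + Z^{2}$ ($O{\left(Z \right)} = -7 + Z Z = -7 + Z^{2}$)
$\sqrt{-23984 + O{\left(63 \right)}} = \sqrt{-23984 - \left(7 - 63^{2}\right)} = \sqrt{-23984 + \left(-7 + 3969\right)} = \sqrt{-23984 + 3962} = \sqrt{-20022} = i \sqrt{20022}$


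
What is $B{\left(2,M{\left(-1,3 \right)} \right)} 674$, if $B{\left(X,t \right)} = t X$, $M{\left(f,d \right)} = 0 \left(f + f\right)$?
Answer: $0$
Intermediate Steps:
$M{\left(f,d \right)} = 0$ ($M{\left(f,d \right)} = 0 \cdot 2 f = 0$)
$B{\left(X,t \right)} = X t$
$B{\left(2,M{\left(-1,3 \right)} \right)} 674 = 2 \cdot 0 \cdot 674 = 0 \cdot 674 = 0$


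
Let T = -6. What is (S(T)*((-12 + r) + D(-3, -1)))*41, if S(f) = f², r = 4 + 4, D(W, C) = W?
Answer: -10332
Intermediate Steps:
r = 8
(S(T)*((-12 + r) + D(-3, -1)))*41 = ((-6)²*((-12 + 8) - 3))*41 = (36*(-4 - 3))*41 = (36*(-7))*41 = -252*41 = -10332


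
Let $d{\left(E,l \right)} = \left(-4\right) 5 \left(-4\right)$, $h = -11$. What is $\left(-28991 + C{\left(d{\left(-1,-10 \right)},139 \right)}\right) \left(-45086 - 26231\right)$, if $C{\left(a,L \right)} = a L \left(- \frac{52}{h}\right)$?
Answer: $- \frac{18495279463}{11} \approx -1.6814 \cdot 10^{9}$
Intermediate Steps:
$d{\left(E,l \right)} = 80$ ($d{\left(E,l \right)} = \left(-20\right) \left(-4\right) = 80$)
$C{\left(a,L \right)} = \frac{52 L a}{11}$ ($C{\left(a,L \right)} = a L \left(- \frac{52}{-11}\right) = L a \left(\left(-52\right) \left(- \frac{1}{11}\right)\right) = L a \frac{52}{11} = \frac{52 L a}{11}$)
$\left(-28991 + C{\left(d{\left(-1,-10 \right)},139 \right)}\right) \left(-45086 - 26231\right) = \left(-28991 + \frac{52}{11} \cdot 139 \cdot 80\right) \left(-45086 - 26231\right) = \left(-28991 + \frac{578240}{11}\right) \left(-71317\right) = \frac{259339}{11} \left(-71317\right) = - \frac{18495279463}{11}$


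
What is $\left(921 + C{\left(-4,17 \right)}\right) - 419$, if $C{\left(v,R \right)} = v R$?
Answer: $434$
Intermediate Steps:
$C{\left(v,R \right)} = R v$
$\left(921 + C{\left(-4,17 \right)}\right) - 419 = \left(921 + 17 \left(-4\right)\right) - 419 = \left(921 - 68\right) - 419 = 853 - 419 = 434$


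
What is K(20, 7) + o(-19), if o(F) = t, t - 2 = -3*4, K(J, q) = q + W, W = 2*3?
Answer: 3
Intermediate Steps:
W = 6
K(J, q) = 6 + q (K(J, q) = q + 6 = 6 + q)
t = -10 (t = 2 - 3*4 = 2 - 12 = -10)
o(F) = -10
K(20, 7) + o(-19) = (6 + 7) - 10 = 13 - 10 = 3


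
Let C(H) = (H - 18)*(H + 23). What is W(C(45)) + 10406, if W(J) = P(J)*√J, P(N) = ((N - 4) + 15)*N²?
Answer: 10406 + 37356269472*√51 ≈ 2.6678e+11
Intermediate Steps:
P(N) = N²*(11 + N) (P(N) = ((-4 + N) + 15)*N² = (11 + N)*N² = N²*(11 + N))
C(H) = (-18 + H)*(23 + H)
W(J) = J^(5/2)*(11 + J) (W(J) = (J²*(11 + J))*√J = J^(5/2)*(11 + J))
W(C(45)) + 10406 = (-414 + 45² + 5*45)^(5/2)*(11 + (-414 + 45² + 5*45)) + 10406 = (-414 + 2025 + 225)^(5/2)*(11 + (-414 + 2025 + 225)) + 10406 = 1836^(5/2)*(11 + 1836) + 10406 = (20225376*√51)*1847 + 10406 = 37356269472*√51 + 10406 = 10406 + 37356269472*√51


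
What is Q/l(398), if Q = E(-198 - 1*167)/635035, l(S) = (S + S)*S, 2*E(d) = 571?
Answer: 571/402368336560 ≈ 1.4191e-9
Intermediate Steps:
E(d) = 571/2 (E(d) = (1/2)*571 = 571/2)
l(S) = 2*S**2 (l(S) = (2*S)*S = 2*S**2)
Q = 571/1270070 (Q = (571/2)/635035 = (571/2)*(1/635035) = 571/1270070 ≈ 0.00044958)
Q/l(398) = 571/(1270070*((2*398**2))) = 571/(1270070*((2*158404))) = (571/1270070)/316808 = (571/1270070)*(1/316808) = 571/402368336560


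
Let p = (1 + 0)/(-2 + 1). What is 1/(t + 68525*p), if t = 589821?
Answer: 1/521296 ≈ 1.9183e-6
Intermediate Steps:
p = -1 (p = 1/(-1) = 1*(-1) = -1)
1/(t + 68525*p) = 1/(589821 + 68525*(-1)) = 1/(589821 - 68525) = 1/521296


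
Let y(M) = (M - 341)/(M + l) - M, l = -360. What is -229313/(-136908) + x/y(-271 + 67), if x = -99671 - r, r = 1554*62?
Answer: -15109316246015/15826701708 ≈ -954.67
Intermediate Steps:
r = 96348
y(M) = -M + (-341 + M)/(-360 + M) (y(M) = (M - 341)/(M - 360) - M = (-341 + M)/(-360 + M) - M = -M + (-341 + M)/(-360 + M))
x = -196019 (x = -99671 - 1*96348 = -99671 - 96348 = -196019)
-229313/(-136908) + x/y(-271 + 67) = -229313/(-136908) - 196019*(-360 + (-271 + 67))/(-341 - (-271 + 67)² + 361*(-271 + 67)) = -229313*(-1/136908) - 196019*(-360 - 204)/(-341 - 1*(-204)² + 361*(-204)) = 229313/136908 - 196019*(-564/(-341 - 1*41616 - 73644)) = 229313/136908 - 196019*(-564/(-341 - 41616 - 73644)) = 229313/136908 - 196019/((-1/564*(-115601))) = 229313/136908 - 196019/115601/564 = 229313/136908 - 196019*564/115601 = 229313/136908 - 110554716/115601 = -15109316246015/15826701708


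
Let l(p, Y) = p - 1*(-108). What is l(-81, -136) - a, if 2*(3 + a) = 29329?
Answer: -29269/2 ≈ -14635.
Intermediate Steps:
l(p, Y) = 108 + p (l(p, Y) = p + 108 = 108 + p)
a = 29323/2 (a = -3 + (½)*29329 = -3 + 29329/2 = 29323/2 ≈ 14662.)
l(-81, -136) - a = (108 - 81) - 1*29323/2 = 27 - 29323/2 = -29269/2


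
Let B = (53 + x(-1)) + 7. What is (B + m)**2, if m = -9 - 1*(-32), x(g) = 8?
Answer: 8281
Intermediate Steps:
m = 23 (m = -9 + 32 = 23)
B = 68 (B = (53 + 8) + 7 = 61 + 7 = 68)
(B + m)**2 = (68 + 23)**2 = 91**2 = 8281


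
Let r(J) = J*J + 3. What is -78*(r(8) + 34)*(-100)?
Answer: 787800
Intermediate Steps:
r(J) = 3 + J² (r(J) = J² + 3 = 3 + J²)
-78*(r(8) + 34)*(-100) = -78*((3 + 8²) + 34)*(-100) = -78*((3 + 64) + 34)*(-100) = -78*(67 + 34)*(-100) = -78*101*(-100) = -7878*(-100) = 787800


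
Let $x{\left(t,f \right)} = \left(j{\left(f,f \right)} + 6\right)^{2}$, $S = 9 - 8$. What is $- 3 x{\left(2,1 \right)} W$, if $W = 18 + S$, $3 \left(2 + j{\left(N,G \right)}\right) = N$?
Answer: $- \frac{3211}{3} \approx -1070.3$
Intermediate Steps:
$S = 1$ ($S = 9 - 8 = 1$)
$j{\left(N,G \right)} = -2 + \frac{N}{3}$
$x{\left(t,f \right)} = \left(4 + \frac{f}{3}\right)^{2}$ ($x{\left(t,f \right)} = \left(\left(-2 + \frac{f}{3}\right) + 6\right)^{2} = \left(4 + \frac{f}{3}\right)^{2}$)
$W = 19$ ($W = 18 + 1 = 19$)
$- 3 x{\left(2,1 \right)} W = - 3 \frac{\left(12 + 1\right)^{2}}{9} \cdot 19 = - 3 \frac{13^{2}}{9} \cdot 19 = - 3 \cdot \frac{1}{9} \cdot 169 \cdot 19 = \left(-3\right) \frac{169}{9} \cdot 19 = \left(- \frac{169}{3}\right) 19 = - \frac{3211}{3}$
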